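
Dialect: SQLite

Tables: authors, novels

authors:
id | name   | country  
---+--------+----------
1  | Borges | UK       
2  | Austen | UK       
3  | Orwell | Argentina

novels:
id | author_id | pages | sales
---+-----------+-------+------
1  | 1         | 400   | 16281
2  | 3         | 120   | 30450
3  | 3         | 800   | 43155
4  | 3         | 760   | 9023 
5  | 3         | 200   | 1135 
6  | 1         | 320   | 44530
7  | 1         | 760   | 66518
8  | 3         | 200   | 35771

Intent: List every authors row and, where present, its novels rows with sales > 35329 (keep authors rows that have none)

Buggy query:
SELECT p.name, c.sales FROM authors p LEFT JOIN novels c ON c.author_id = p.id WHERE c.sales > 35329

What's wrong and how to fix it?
Bug: A WHERE condition on the right-hand table after LEFT JOIN drops unmatched parents

Fix: Put 'c.sales > 35329' in the JOIN's ON clause instead of WHERE

Corrected query:
SELECT p.name, c.sales FROM authors p LEFT JOIN novels c ON c.author_id = p.id AND c.sales > 35329

Result:
name   | sales
-------+------
Borges | 44530
Borges | 66518
Austen | NULL 
Orwell | 35771
Orwell | 43155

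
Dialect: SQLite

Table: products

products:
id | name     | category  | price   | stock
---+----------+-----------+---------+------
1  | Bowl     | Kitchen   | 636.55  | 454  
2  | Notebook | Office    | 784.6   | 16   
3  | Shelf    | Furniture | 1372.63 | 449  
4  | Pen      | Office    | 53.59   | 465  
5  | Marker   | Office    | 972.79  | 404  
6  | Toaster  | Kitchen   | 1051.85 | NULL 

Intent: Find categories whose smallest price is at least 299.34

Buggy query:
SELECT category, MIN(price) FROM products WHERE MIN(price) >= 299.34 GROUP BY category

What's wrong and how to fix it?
Bug: Aggregates like MIN are computed per group after WHERE runs

Fix: Use HAVING for the per-group MIN condition

Corrected query:
SELECT category, MIN(price) FROM products GROUP BY category HAVING MIN(price) >= 299.34

Result:
category  | MIN(price)
----------+-----------
Furniture | 1372.63   
Kitchen   | 636.55    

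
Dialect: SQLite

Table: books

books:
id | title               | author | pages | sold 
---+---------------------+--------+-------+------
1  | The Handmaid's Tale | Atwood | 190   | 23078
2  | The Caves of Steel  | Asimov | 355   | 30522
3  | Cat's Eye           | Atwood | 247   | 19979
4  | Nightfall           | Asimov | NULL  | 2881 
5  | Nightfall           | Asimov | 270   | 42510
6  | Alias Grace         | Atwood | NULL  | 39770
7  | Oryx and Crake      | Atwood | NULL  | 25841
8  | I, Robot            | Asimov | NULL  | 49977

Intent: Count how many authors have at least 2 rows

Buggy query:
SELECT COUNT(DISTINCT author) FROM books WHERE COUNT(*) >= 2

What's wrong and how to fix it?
Bug: COUNT(*) cannot appear in WHERE; the per-group count doesn't exist yet

Fix: Group first with HAVING COUNT(*) >= 2, then COUNT the resulting groups

Corrected query:
SELECT COUNT(*) FROM (SELECT author FROM books GROUP BY author HAVING COUNT(*) >= 2)

Result:
COUNT(*)
--------
2       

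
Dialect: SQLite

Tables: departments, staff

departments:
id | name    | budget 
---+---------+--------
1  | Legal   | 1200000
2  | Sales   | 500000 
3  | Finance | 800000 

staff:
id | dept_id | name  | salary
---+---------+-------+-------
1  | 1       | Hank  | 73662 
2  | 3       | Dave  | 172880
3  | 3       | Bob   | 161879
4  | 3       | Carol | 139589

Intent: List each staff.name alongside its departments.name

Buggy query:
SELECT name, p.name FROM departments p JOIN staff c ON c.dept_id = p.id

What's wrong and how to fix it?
Bug: Both tables have a 'name' column; the unqualified reference is ambiguous

Fix: Prefix ambiguous columns with the table alias

Corrected query:
SELECT c.name, p.name FROM departments p JOIN staff c ON c.dept_id = p.id

Result:
name  | name   
------+--------
Hank  | Legal  
Dave  | Finance
Bob   | Finance
Carol | Finance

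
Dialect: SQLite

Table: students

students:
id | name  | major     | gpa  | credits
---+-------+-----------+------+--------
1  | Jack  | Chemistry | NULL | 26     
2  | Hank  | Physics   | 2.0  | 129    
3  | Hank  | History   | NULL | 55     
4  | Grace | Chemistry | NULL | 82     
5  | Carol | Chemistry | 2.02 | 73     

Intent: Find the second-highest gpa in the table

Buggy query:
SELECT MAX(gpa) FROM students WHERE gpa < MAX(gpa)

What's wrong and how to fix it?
Bug: MAX(gpa) on the right of the comparison is an aggregate-in-WHERE error

Fix: Compute the overall MAX in a subquery, then take MAX of rows below it

Corrected query:
SELECT MAX(gpa) FROM students WHERE gpa < (SELECT MAX(gpa) FROM students)

Result:
MAX(gpa)
--------
2       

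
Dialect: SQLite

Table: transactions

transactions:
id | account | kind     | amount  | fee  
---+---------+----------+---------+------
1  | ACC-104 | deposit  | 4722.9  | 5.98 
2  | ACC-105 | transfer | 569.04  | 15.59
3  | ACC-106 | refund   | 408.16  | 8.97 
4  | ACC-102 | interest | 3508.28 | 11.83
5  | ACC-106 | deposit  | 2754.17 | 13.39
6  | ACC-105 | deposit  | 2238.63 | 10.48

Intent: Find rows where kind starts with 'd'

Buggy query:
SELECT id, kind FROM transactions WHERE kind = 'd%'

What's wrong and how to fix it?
Bug: Wildcards only work with LIKE; '=' treats '%' as a literal character

Fix: Use LIKE for wildcard pattern matching

Corrected query:
SELECT id, kind FROM transactions WHERE kind LIKE 'd%'

Result:
id | kind   
---+--------
1  | deposit
5  | deposit
6  | deposit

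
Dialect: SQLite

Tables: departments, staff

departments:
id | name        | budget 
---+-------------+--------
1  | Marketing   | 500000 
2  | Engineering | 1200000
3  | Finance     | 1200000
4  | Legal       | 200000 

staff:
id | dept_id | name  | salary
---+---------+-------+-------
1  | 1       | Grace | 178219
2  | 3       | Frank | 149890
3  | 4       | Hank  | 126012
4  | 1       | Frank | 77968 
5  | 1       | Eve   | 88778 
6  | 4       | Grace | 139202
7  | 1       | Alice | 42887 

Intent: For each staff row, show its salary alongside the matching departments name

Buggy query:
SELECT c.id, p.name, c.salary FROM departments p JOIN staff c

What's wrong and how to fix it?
Bug: Missing join condition: each staff row is matched to all departments rows instead of just its own

Fix: Add ON c.dept_id = p.id to the JOIN

Corrected query:
SELECT c.id, p.name, c.salary FROM departments p JOIN staff c ON c.dept_id = p.id

Result:
id | name      | salary
---+-----------+-------
1  | Marketing | 178219
2  | Finance   | 149890
3  | Legal     | 126012
4  | Marketing | 77968 
5  | Marketing | 88778 
6  | Legal     | 139202
7  | Marketing | 42887 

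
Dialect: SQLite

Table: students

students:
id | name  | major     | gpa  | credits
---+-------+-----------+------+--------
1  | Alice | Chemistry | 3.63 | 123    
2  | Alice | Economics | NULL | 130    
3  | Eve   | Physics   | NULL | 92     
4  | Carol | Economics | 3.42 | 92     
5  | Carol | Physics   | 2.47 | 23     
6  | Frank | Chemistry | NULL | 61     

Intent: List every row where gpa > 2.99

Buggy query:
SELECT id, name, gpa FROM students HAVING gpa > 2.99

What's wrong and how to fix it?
Bug: HAVING filters the output of aggregation, but this query has no GROUP BY and no aggregate functions, so SQLite rejects it (HAVING clause on a non-aggregate query); the condition here is per row

Fix: Replace HAVING with WHERE since the condition applies to individual rows

Corrected query:
SELECT id, name, gpa FROM students WHERE gpa > 2.99

Result:
id | name  | gpa 
---+-------+-----
1  | Alice | 3.63
4  | Carol | 3.42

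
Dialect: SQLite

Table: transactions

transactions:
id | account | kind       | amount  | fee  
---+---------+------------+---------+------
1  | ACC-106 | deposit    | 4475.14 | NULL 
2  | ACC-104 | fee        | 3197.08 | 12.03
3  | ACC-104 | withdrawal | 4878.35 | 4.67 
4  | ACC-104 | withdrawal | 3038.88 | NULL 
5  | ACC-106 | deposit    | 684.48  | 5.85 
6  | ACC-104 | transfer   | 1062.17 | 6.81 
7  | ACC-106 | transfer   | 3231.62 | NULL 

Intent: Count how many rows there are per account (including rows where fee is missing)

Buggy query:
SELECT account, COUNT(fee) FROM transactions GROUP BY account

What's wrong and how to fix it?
Bug: COUNT(fee) skips NULLs, so groups with missing fee are undercounted

Fix: Replace COUNT(fee) with COUNT(*)

Corrected query:
SELECT account, COUNT(*) FROM transactions GROUP BY account

Result:
account | COUNT(*)
--------+---------
ACC-104 | 4       
ACC-106 | 3       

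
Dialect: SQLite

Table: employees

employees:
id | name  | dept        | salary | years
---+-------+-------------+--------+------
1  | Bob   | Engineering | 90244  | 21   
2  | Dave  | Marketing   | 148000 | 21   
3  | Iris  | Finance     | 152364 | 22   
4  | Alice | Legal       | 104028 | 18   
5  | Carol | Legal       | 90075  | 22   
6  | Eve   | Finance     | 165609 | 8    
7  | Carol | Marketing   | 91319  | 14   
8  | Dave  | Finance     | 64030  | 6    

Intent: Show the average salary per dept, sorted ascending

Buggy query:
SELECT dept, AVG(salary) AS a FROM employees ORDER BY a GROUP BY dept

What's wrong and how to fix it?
Bug: ORDER BY appears before GROUP BY; SQL clause order requires GROUP BY first

Fix: Move ORDER BY to the end, after GROUP BY

Corrected query:
SELECT dept, AVG(salary) AS a FROM employees GROUP BY dept ORDER BY a

Result:
dept        | a            
------------+--------------
Engineering | 90244        
Legal       | 97051.5      
Marketing   | 119659.5     
Finance     | 127334.333333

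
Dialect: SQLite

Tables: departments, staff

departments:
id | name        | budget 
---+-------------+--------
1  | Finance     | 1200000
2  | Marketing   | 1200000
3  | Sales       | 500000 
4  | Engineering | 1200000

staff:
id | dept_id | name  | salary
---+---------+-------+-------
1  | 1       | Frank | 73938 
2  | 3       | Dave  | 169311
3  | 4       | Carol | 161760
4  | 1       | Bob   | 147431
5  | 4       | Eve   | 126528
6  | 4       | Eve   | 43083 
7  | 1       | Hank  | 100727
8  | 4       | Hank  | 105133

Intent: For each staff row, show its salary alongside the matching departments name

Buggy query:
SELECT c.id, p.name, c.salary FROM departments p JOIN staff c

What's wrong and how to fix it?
Bug: JOIN with no ON clause produces a cartesian product; every staff row pairs with every departments row

Fix: Add ON c.dept_id = p.id to the JOIN

Corrected query:
SELECT c.id, p.name, c.salary FROM departments p JOIN staff c ON c.dept_id = p.id

Result:
id | name        | salary
---+-------------+-------
1  | Finance     | 73938 
2  | Sales       | 169311
3  | Engineering | 161760
4  | Finance     | 147431
5  | Engineering | 126528
6  | Engineering | 43083 
7  | Finance     | 100727
8  | Engineering | 105133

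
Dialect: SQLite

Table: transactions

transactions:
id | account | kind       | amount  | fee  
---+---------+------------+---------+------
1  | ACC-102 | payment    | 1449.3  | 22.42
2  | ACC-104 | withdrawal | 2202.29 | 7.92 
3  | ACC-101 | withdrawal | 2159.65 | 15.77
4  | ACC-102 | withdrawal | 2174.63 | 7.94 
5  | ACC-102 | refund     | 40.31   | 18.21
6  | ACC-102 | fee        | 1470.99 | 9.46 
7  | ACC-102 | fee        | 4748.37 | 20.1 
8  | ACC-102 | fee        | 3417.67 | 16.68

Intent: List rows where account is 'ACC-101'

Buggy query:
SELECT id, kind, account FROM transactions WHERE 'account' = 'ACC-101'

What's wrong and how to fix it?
Bug: Single quotes denote string literals in SQL; the column name is being compared as a constant string

Fix: Reference the column as account without single quotes

Corrected query:
SELECT id, kind, account FROM transactions WHERE account = 'ACC-101'

Result:
id | kind       | account
---+------------+--------
3  | withdrawal | ACC-101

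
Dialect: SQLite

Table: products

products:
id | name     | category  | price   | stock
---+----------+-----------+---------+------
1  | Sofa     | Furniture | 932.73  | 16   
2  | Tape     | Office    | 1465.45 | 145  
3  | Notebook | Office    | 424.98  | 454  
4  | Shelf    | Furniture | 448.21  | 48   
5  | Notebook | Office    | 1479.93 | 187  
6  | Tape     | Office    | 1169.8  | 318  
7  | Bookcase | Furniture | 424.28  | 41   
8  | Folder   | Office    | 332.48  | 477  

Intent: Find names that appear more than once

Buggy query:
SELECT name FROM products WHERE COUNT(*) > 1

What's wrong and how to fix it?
Bug: COUNT(*) is an aggregate and cannot be used in WHERE

Fix: Group first, then use HAVING for the count condition

Corrected query:
SELECT name FROM products GROUP BY name HAVING COUNT(*) > 1

Result:
name    
--------
Notebook
Tape    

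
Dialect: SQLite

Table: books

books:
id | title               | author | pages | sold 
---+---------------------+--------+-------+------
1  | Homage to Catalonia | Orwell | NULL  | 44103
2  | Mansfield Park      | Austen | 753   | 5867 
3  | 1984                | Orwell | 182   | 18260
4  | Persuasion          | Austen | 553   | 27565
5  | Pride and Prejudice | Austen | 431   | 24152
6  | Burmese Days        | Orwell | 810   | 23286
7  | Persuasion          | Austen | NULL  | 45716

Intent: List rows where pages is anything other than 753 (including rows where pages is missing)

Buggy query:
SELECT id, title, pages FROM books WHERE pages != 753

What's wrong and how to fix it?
Bug: Inequality against NULL is unknown, not true; rows with NULL are dropped

Fix: Handle NULL separately with IS NULL alongside the inequality

Corrected query:
SELECT id, title, pages FROM books WHERE pages != 753 OR pages IS NULL

Result:
id | title               | pages
---+---------------------+------
1  | Homage to Catalonia | NULL 
3  | 1984                | 182  
4  | Persuasion          | 553  
5  | Pride and Prejudice | 431  
6  | Burmese Days        | 810  
7  | Persuasion          | NULL 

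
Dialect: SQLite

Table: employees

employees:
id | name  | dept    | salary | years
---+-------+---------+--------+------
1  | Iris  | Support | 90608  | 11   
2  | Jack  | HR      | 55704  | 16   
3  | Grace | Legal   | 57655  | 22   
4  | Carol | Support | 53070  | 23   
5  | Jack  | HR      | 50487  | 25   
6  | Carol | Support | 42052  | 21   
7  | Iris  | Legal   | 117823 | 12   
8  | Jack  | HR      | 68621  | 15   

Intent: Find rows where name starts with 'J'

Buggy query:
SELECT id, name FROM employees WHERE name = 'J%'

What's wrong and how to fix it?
Bug: '=' compares the literal string including the % character; pattern matching needs LIKE

Fix: Replace '=' with LIKE so 'J%' is treated as a pattern

Corrected query:
SELECT id, name FROM employees WHERE name LIKE 'J%'

Result:
id | name
---+-----
2  | Jack
5  | Jack
8  | Jack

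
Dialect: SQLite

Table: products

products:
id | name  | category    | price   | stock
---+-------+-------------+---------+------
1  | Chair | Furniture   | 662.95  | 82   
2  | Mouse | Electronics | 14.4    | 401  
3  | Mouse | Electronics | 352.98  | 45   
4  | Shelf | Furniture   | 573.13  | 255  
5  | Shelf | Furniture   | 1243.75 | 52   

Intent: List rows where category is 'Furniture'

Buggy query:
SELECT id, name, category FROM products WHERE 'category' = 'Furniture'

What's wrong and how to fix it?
Bug: Single quotes denote string literals in SQL; the column name is being compared as a constant string

Fix: Remove the quotes around the column name (or use double quotes for an identifier)

Corrected query:
SELECT id, name, category FROM products WHERE category = 'Furniture'

Result:
id | name  | category 
---+-------+----------
1  | Chair | Furniture
4  | Shelf | Furniture
5  | Shelf | Furniture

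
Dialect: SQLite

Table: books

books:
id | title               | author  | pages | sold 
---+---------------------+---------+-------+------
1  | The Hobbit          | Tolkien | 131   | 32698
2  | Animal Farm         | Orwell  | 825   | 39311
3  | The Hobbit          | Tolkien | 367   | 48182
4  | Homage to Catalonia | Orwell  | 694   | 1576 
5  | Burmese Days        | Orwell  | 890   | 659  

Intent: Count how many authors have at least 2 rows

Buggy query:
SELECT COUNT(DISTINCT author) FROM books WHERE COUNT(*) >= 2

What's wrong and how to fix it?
Bug: WHERE filters individual rows, not groups, so a group-level COUNT is invalid there

Fix: Group first with HAVING COUNT(*) >= 2, then COUNT the resulting groups

Corrected query:
SELECT COUNT(*) FROM (SELECT author FROM books GROUP BY author HAVING COUNT(*) >= 2)

Result:
COUNT(*)
--------
2       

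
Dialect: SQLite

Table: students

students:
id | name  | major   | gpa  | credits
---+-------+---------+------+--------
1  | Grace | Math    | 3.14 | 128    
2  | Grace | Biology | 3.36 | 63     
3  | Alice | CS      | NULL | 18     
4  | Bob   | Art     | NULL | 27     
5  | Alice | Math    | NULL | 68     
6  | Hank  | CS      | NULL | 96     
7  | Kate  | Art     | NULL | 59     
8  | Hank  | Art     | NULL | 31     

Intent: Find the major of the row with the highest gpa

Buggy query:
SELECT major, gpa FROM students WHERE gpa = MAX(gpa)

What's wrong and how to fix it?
Bug: MAX(gpa) is an aggregate and cannot be used directly in WHERE

Fix: Wrap MAX in a scalar subquery so WHERE compares against a single value

Corrected query:
SELECT major, gpa FROM students WHERE gpa = (SELECT MAX(gpa) FROM students)

Result:
major   | gpa 
--------+-----
Biology | 3.36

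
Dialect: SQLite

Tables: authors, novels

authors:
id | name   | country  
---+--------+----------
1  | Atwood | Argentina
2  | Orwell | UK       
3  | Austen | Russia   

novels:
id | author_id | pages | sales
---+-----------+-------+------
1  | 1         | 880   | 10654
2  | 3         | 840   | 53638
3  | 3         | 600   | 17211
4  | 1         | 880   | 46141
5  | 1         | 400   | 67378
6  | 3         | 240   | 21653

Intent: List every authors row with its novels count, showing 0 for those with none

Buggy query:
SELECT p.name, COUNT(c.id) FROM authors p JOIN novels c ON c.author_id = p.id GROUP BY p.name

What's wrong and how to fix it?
Bug: An inner join excludes parents with zero children

Fix: Use LEFT JOIN so parents without children still appear (COUNT(c.id) gives 0)

Corrected query:
SELECT p.name, COUNT(c.id) FROM authors p LEFT JOIN novels c ON c.author_id = p.id GROUP BY p.name

Result:
name   | COUNT(c.id)
-------+------------
Atwood | 3          
Austen | 3          
Orwell | 0          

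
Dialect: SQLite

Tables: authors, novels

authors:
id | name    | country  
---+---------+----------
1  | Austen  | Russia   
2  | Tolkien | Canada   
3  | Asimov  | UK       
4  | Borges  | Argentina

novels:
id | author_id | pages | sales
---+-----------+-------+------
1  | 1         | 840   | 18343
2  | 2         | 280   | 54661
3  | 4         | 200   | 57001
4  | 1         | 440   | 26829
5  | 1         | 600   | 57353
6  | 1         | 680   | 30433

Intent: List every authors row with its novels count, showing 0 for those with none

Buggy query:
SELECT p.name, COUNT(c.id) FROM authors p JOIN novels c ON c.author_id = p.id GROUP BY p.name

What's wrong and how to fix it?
Bug: INNER JOIN drops authors rows that have no matching novels rows

Fix: Switch to LEFT JOIN to retain unmatched parent rows

Corrected query:
SELECT p.name, COUNT(c.id) FROM authors p LEFT JOIN novels c ON c.author_id = p.id GROUP BY p.name

Result:
name    | COUNT(c.id)
--------+------------
Asimov  | 0          
Austen  | 4          
Borges  | 1          
Tolkien | 1          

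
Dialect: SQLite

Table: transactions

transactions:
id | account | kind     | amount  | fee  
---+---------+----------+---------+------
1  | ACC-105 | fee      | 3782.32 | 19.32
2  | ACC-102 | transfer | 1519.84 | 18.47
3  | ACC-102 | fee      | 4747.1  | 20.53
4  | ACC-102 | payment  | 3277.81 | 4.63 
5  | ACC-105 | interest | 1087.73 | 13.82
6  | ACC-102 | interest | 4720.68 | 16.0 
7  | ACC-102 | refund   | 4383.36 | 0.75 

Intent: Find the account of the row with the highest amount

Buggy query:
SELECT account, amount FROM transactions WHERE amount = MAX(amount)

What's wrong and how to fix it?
Bug: MAX(amount) is an aggregate and cannot be used directly in WHERE

Fix: Wrap MAX in a scalar subquery so WHERE compares against a single value

Corrected query:
SELECT account, amount FROM transactions WHERE amount = (SELECT MAX(amount) FROM transactions)

Result:
account | amount
--------+-------
ACC-102 | 4747.1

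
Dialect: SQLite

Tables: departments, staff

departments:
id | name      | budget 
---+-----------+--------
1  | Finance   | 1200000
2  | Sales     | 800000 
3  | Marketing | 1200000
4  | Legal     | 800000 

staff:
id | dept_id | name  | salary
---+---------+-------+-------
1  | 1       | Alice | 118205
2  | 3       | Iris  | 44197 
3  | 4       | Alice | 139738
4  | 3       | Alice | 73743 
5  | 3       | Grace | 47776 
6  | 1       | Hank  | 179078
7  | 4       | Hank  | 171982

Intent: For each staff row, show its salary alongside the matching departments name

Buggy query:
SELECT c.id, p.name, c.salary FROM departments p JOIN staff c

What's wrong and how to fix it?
Bug: JOIN with no ON clause produces a cartesian product; every staff row pairs with every departments row

Fix: Add ON c.dept_id = p.id to the JOIN

Corrected query:
SELECT c.id, p.name, c.salary FROM departments p JOIN staff c ON c.dept_id = p.id

Result:
id | name      | salary
---+-----------+-------
1  | Finance   | 118205
2  | Marketing | 44197 
3  | Legal     | 139738
4  | Marketing | 73743 
5  | Marketing | 47776 
6  | Finance   | 179078
7  | Legal     | 171982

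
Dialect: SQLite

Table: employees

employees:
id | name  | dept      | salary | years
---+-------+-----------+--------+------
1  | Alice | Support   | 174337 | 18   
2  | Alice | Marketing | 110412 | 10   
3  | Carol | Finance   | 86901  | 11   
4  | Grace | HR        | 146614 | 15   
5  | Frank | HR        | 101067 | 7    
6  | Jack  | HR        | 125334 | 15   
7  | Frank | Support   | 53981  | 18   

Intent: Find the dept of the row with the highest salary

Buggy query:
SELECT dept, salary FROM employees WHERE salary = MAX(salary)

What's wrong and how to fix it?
Bug: MAX(salary) is an aggregate and cannot be used directly in WHERE

Fix: Use a subquery: WHERE salary = (SELECT MAX(salary) FROM employees)

Corrected query:
SELECT dept, salary FROM employees WHERE salary = (SELECT MAX(salary) FROM employees)

Result:
dept    | salary
--------+-------
Support | 174337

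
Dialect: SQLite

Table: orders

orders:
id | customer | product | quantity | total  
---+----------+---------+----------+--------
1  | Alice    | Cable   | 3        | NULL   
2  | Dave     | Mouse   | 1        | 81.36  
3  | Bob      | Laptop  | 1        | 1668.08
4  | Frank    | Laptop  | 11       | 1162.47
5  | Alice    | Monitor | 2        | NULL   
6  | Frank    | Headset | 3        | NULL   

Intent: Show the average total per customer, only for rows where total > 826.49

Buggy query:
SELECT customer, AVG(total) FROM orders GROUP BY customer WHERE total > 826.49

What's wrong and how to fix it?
Bug: WHERE cannot follow GROUP BY

Fix: Place WHERE between FROM and GROUP BY

Corrected query:
SELECT customer, AVG(total) FROM orders WHERE total > 826.49 GROUP BY customer

Result:
customer | AVG(total)
---------+-----------
Bob      | 1668.08   
Frank    | 1162.47   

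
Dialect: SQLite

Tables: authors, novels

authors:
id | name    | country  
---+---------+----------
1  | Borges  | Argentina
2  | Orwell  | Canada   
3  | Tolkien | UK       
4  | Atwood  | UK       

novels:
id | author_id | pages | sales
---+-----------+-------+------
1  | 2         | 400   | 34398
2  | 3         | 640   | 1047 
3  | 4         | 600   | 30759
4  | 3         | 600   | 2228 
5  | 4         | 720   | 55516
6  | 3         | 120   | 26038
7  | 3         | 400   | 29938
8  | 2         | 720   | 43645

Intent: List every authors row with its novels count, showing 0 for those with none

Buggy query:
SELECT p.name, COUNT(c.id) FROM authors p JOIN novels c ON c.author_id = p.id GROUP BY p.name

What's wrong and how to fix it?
Bug: INNER JOIN drops authors rows that have no matching novels rows

Fix: Use LEFT JOIN so parents without children still appear (COUNT(c.id) gives 0)

Corrected query:
SELECT p.name, COUNT(c.id) FROM authors p LEFT JOIN novels c ON c.author_id = p.id GROUP BY p.name

Result:
name    | COUNT(c.id)
--------+------------
Atwood  | 2          
Borges  | 0          
Orwell  | 2          
Tolkien | 4          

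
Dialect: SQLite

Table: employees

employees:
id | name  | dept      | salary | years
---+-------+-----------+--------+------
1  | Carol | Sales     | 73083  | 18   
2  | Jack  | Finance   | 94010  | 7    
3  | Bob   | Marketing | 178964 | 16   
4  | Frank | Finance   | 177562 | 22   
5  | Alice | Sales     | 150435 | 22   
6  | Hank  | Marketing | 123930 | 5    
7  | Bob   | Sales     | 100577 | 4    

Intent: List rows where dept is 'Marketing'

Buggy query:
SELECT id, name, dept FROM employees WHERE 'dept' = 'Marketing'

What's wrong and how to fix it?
Bug: 'dept' in single quotes is a string literal, not the column; the comparison is literal-vs-literal and never true

Fix: Remove the quotes around the column name (or use double quotes for an identifier)

Corrected query:
SELECT id, name, dept FROM employees WHERE dept = 'Marketing'

Result:
id | name | dept     
---+------+----------
3  | Bob  | Marketing
6  | Hank | Marketing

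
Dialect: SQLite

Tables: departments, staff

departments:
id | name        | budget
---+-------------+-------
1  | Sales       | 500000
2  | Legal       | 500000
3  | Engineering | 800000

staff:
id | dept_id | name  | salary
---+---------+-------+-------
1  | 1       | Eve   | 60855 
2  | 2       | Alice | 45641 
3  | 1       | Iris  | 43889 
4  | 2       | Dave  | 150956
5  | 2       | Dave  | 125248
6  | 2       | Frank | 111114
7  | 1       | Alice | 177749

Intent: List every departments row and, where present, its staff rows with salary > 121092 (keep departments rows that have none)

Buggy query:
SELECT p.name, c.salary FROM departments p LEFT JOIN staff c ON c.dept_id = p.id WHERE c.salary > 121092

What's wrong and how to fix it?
Bug: Filtering c.salary in WHERE discards the NULL rows produced by LEFT JOIN, turning it into an inner join

Fix: Put 'c.salary > 121092' in the JOIN's ON clause instead of WHERE

Corrected query:
SELECT p.name, c.salary FROM departments p LEFT JOIN staff c ON c.dept_id = p.id AND c.salary > 121092

Result:
name        | salary
------------+-------
Sales       | 177749
Legal       | 125248
Legal       | 150956
Engineering | NULL  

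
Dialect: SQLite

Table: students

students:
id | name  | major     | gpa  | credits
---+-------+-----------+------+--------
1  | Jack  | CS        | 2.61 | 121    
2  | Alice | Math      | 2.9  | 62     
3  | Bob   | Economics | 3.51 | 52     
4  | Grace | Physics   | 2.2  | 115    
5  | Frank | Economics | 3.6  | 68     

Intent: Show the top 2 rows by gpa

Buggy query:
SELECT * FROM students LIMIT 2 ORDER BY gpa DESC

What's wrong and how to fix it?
Bug: LIMIT must come after ORDER BY

Fix: Swap the clauses: ORDER BY first, then LIMIT

Corrected query:
SELECT * FROM students ORDER BY gpa DESC LIMIT 2

Result:
id | name  | major     | gpa  | credits
---+-------+-----------+------+--------
5  | Frank | Economics | 3.6  | 68     
3  | Bob   | Economics | 3.51 | 52     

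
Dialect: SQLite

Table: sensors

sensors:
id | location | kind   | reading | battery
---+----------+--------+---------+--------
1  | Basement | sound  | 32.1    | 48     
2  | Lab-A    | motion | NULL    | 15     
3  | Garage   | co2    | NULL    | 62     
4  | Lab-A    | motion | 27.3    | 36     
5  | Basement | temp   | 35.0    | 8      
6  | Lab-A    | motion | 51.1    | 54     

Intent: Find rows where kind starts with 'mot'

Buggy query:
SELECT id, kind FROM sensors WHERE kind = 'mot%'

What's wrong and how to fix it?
Bug: Wildcards only work with LIKE; '=' treats '%' as a literal character

Fix: Replace '=' with LIKE so 'mot%' is treated as a pattern

Corrected query:
SELECT id, kind FROM sensors WHERE kind LIKE 'mot%'

Result:
id | kind  
---+-------
2  | motion
4  | motion
6  | motion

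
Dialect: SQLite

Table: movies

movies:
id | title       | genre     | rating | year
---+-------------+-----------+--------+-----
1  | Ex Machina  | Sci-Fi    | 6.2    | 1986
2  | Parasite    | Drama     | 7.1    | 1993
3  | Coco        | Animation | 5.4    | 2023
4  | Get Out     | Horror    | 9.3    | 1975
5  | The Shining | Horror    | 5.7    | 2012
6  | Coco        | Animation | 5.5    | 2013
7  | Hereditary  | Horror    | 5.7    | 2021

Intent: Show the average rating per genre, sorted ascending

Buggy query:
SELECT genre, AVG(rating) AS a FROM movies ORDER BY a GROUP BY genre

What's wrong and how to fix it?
Bug: ORDER BY appears before GROUP BY; SQL clause order requires GROUP BY first

Fix: Move ORDER BY to the end, after GROUP BY

Corrected query:
SELECT genre, AVG(rating) AS a FROM movies GROUP BY genre ORDER BY a

Result:
genre     | a   
----------+-----
Animation | 5.45
Sci-Fi    | 6.2 
Horror    | 6.9 
Drama     | 7.1 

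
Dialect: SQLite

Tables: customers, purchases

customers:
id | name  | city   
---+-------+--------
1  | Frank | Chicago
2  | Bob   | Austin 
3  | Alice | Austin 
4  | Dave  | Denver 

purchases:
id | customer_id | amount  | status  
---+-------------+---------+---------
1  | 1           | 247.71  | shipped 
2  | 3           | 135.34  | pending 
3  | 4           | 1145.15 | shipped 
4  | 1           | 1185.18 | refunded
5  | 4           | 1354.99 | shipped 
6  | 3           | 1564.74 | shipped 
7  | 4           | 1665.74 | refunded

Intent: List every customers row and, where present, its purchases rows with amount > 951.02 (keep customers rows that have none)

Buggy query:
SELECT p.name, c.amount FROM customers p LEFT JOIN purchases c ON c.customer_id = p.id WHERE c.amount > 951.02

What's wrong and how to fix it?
Bug: Filtering c.amount in WHERE discards the NULL rows produced by LEFT JOIN, turning it into an inner join

Fix: Move the right-table condition into the ON clause so unmatched parents are kept

Corrected query:
SELECT p.name, c.amount FROM customers p LEFT JOIN purchases c ON c.customer_id = p.id AND c.amount > 951.02

Result:
name  | amount 
------+--------
Frank | 1185.18
Bob   | NULL   
Alice | 1564.74
Dave  | 1145.15
Dave  | 1354.99
Dave  | 1665.74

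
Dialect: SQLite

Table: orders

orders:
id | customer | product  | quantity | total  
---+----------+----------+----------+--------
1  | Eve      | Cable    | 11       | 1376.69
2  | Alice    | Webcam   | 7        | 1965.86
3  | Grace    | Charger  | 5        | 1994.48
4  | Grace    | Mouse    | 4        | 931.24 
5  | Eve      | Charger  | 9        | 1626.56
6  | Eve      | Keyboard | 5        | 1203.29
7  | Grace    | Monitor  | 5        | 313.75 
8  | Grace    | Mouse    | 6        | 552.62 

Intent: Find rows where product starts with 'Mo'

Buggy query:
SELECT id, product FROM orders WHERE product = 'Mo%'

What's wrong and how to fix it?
Bug: Wildcards only work with LIKE; '=' treats '%' as a literal character

Fix: Replace '=' with LIKE so 'Mo%' is treated as a pattern

Corrected query:
SELECT id, product FROM orders WHERE product LIKE 'Mo%'

Result:
id | product
---+--------
4  | Mouse  
7  | Monitor
8  | Mouse  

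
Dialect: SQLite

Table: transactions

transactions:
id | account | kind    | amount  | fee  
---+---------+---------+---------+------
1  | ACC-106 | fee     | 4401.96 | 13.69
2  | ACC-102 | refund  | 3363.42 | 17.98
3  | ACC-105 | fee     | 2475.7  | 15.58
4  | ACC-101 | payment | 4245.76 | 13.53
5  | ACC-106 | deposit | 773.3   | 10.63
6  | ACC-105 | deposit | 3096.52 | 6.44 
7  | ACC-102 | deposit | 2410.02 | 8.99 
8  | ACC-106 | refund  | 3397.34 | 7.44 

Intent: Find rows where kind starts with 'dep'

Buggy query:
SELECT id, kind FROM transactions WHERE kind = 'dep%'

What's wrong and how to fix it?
Bug: '=' compares the literal string including the % character; pattern matching needs LIKE

Fix: Replace '=' with LIKE so 'dep%' is treated as a pattern

Corrected query:
SELECT id, kind FROM transactions WHERE kind LIKE 'dep%'

Result:
id | kind   
---+--------
5  | deposit
6  | deposit
7  | deposit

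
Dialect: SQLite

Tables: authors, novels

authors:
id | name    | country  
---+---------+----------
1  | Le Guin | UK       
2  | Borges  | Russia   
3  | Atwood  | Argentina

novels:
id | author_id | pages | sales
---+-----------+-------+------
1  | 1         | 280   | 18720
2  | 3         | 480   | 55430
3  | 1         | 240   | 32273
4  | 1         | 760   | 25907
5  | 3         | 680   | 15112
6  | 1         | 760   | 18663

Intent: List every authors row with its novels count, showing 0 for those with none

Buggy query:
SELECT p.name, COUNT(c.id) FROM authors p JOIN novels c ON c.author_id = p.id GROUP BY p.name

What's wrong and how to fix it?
Bug: INNER JOIN drops authors rows that have no matching novels rows

Fix: Use LEFT JOIN so parents without children still appear (COUNT(c.id) gives 0)

Corrected query:
SELECT p.name, COUNT(c.id) FROM authors p LEFT JOIN novels c ON c.author_id = p.id GROUP BY p.name

Result:
name    | COUNT(c.id)
--------+------------
Atwood  | 2          
Borges  | 0          
Le Guin | 4          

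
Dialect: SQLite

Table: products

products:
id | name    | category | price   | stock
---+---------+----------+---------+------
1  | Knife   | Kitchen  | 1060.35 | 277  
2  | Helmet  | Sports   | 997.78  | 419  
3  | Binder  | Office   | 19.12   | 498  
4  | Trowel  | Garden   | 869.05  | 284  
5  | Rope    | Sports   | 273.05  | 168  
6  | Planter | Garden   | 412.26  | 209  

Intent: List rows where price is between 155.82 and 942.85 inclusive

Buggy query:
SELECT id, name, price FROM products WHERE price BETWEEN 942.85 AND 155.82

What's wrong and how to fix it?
Bug: BETWEEN expects the lower bound first; with 942.85 AND 155.82 the range is empty

Fix: Swap the bounds so the smaller value comes first

Corrected query:
SELECT id, name, price FROM products WHERE price BETWEEN 155.82 AND 942.85

Result:
id | name    | price 
---+---------+-------
4  | Trowel  | 869.05
5  | Rope    | 273.05
6  | Planter | 412.26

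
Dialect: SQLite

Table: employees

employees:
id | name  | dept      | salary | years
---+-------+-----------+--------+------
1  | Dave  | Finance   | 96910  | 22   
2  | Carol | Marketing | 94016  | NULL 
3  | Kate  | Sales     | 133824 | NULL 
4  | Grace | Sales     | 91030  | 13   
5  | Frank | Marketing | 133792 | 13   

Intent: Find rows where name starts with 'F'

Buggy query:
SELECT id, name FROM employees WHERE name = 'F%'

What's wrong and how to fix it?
Bug: '=' compares the literal string including the % character; pattern matching needs LIKE

Fix: Replace '=' with LIKE so 'F%' is treated as a pattern

Corrected query:
SELECT id, name FROM employees WHERE name LIKE 'F%'

Result:
id | name 
---+------
5  | Frank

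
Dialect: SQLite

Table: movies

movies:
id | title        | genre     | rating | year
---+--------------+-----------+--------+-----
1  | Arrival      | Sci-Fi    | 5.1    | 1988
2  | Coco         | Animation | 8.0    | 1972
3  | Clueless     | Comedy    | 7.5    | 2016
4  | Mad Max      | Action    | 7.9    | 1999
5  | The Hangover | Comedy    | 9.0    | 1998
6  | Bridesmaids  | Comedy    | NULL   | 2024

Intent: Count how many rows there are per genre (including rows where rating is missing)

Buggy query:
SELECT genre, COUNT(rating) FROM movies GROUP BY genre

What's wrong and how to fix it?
Bug: COUNT(rating) skips NULLs, so groups with missing rating are undercounted

Fix: Replace COUNT(rating) with COUNT(*)

Corrected query:
SELECT genre, COUNT(*) FROM movies GROUP BY genre

Result:
genre     | COUNT(*)
----------+---------
Action    | 1       
Animation | 1       
Comedy    | 3       
Sci-Fi    | 1       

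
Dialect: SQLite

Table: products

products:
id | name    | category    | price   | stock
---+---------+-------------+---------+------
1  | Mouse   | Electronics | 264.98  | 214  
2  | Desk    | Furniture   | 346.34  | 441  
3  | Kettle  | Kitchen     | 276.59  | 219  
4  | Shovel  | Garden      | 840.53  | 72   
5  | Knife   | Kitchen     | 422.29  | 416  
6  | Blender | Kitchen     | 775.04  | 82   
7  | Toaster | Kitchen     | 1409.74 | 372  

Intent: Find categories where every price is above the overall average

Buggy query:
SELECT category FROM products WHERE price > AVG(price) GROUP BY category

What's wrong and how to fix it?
Bug: WHERE evaluates per row before aggregation, so AVG() is unavailable

Fix: Compute the overall average in a scalar subquery and compare each group's MIN against it in HAVING

Corrected query:
SELECT category FROM products GROUP BY category HAVING MIN(price) > (SELECT AVG(price) FROM products)

Result:
category
--------
Garden  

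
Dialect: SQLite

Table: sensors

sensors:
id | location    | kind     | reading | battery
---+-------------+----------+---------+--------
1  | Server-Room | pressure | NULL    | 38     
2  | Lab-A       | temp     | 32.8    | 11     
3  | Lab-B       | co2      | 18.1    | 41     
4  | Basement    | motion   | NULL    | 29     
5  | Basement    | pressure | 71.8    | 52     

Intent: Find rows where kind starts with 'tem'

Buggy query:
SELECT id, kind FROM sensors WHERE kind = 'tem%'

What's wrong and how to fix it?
Bug: '=' compares the literal string including the % character; pattern matching needs LIKE

Fix: Replace '=' with LIKE so 'tem%' is treated as a pattern

Corrected query:
SELECT id, kind FROM sensors WHERE kind LIKE 'tem%'

Result:
id | kind
---+-----
2  | temp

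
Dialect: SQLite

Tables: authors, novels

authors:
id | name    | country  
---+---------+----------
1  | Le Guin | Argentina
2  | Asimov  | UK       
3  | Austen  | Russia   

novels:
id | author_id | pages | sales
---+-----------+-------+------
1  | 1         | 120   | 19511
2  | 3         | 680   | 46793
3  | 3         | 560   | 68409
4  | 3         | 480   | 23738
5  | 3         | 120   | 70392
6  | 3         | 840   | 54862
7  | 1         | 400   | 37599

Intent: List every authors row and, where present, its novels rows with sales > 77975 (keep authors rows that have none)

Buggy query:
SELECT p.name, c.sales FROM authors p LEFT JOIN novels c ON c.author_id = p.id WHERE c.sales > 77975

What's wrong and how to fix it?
Bug: A WHERE condition on the right-hand table after LEFT JOIN drops unmatched parents

Fix: Put 'c.sales > 77975' in the JOIN's ON clause instead of WHERE

Corrected query:
SELECT p.name, c.sales FROM authors p LEFT JOIN novels c ON c.author_id = p.id AND c.sales > 77975

Result:
name    | sales
--------+------
Le Guin | NULL 
Asimov  | NULL 
Austen  | NULL 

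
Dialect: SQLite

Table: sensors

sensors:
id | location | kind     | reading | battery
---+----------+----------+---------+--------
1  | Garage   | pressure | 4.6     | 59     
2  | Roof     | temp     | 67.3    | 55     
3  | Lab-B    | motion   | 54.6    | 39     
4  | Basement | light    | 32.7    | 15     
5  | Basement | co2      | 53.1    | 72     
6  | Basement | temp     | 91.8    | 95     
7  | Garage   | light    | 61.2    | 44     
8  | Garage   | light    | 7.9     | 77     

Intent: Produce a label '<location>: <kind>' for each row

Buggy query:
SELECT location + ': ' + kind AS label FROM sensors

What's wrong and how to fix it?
Bug: SQLite uses || for string concatenation; + coerces text to numbers (yielding 0)

Fix: Replace + with || to concatenate text

Corrected query:
SELECT location || ': ' || kind AS label FROM sensors

Result:
label           
----------------
Garage: pressure
Roof: temp      
Lab-B: motion   
Basement: light 
Basement: co2   
Basement: temp  
Garage: light   
Garage: light   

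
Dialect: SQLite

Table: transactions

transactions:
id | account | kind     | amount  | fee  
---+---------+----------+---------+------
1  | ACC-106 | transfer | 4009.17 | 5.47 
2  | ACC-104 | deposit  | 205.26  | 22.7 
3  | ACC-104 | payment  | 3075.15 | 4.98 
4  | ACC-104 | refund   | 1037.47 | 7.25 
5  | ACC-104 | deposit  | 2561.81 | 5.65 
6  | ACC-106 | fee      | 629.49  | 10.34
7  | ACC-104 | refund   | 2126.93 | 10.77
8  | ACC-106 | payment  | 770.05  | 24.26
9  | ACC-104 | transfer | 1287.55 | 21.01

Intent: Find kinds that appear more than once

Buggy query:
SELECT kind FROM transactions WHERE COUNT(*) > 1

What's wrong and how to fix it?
Bug: WHERE can't reference COUNT(*); aggregates are computed after WHERE

Fix: Group first, then use HAVING for the count condition

Corrected query:
SELECT kind FROM transactions GROUP BY kind HAVING COUNT(*) > 1

Result:
kind    
--------
deposit 
payment 
refund  
transfer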